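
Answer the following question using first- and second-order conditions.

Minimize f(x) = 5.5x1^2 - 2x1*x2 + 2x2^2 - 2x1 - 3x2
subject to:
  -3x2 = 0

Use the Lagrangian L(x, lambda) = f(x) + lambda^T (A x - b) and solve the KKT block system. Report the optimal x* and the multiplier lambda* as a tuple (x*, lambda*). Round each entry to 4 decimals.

Form the Lagrangian:
  L(x, lambda) = (1/2) x^T Q x + c^T x + lambda^T (A x - b)
Stationarity (grad_x L = 0): Q x + c + A^T lambda = 0.
Primal feasibility: A x = b.

This gives the KKT block system:
  [ Q   A^T ] [ x     ]   [-c ]
  [ A    0  ] [ lambda ] = [ b ]

Solving the linear system:
  x*      = (0.1818, 0)
  lambda* = (-1.1212)
  f(x*)   = -0.1818

x* = (0.1818, 0), lambda* = (-1.1212)


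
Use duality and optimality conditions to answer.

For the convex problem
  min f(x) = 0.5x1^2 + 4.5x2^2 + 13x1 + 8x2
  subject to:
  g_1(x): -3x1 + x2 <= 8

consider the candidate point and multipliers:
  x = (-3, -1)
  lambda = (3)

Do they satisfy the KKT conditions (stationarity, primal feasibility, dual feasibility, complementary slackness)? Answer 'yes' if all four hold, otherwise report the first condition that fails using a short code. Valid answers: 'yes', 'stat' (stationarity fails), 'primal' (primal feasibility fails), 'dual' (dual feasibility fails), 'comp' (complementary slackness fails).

Gradient of f: grad f(x) = Q x + c = (10, -1)
Constraint values g_i(x) = a_i^T x - b_i:
  g_1((-3, -1)) = 0
Stationarity residual: grad f(x) + sum_i lambda_i a_i = (1, 2)
  -> stationarity FAILS
Primal feasibility (all g_i <= 0): OK
Dual feasibility (all lambda_i >= 0): OK
Complementary slackness (lambda_i * g_i(x) = 0 for all i): OK

Verdict: the first failing condition is stationarity -> stat.

stat


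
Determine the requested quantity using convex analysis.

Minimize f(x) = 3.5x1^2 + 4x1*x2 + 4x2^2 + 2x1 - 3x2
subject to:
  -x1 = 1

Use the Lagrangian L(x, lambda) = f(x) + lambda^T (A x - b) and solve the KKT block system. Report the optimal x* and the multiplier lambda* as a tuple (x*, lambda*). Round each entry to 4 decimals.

Form the Lagrangian:
  L(x, lambda) = (1/2) x^T Q x + c^T x + lambda^T (A x - b)
Stationarity (grad_x L = 0): Q x + c + A^T lambda = 0.
Primal feasibility: A x = b.

This gives the KKT block system:
  [ Q   A^T ] [ x     ]   [-c ]
  [ A    0  ] [ lambda ] = [ b ]

Solving the linear system:
  x*      = (-1, 0.875)
  lambda* = (-1.5)
  f(x*)   = -1.5625

x* = (-1, 0.875), lambda* = (-1.5)


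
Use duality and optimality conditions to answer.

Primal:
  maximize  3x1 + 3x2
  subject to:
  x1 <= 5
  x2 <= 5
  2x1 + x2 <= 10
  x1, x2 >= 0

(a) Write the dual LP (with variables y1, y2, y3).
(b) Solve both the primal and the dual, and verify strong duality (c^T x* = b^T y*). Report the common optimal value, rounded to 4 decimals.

The standard primal-dual pair for 'max c^T x s.t. A x <= b, x >= 0' is:
  Dual:  min b^T y  s.t.  A^T y >= c,  y >= 0.

So the dual LP is:
  minimize  5y1 + 5y2 + 10y3
  subject to:
    y1 + 2y3 >= 3
    y2 + y3 >= 3
    y1, y2, y3 >= 0

Solving the primal: x* = (2.5, 5).
  primal value c^T x* = 22.5.
Solving the dual: y* = (0, 1.5, 1.5).
  dual value b^T y* = 22.5.
Strong duality: c^T x* = b^T y*. Confirmed.

22.5


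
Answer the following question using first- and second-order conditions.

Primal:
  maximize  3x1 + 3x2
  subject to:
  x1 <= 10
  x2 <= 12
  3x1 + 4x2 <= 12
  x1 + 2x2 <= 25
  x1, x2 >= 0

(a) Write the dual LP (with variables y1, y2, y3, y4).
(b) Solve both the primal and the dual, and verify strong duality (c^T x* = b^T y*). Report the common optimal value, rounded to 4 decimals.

The standard primal-dual pair for 'max c^T x s.t. A x <= b, x >= 0' is:
  Dual:  min b^T y  s.t.  A^T y >= c,  y >= 0.

So the dual LP is:
  minimize  10y1 + 12y2 + 12y3 + 25y4
  subject to:
    y1 + 3y3 + y4 >= 3
    y2 + 4y3 + 2y4 >= 3
    y1, y2, y3, y4 >= 0

Solving the primal: x* = (4, 0).
  primal value c^T x* = 12.
Solving the dual: y* = (0, 0, 1, 0).
  dual value b^T y* = 12.
Strong duality: c^T x* = b^T y*. Confirmed.

12


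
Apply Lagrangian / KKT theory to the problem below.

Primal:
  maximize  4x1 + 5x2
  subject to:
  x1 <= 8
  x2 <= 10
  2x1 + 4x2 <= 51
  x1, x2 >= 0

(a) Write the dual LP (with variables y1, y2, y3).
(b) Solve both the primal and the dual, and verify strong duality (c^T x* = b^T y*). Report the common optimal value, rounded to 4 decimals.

The standard primal-dual pair for 'max c^T x s.t. A x <= b, x >= 0' is:
  Dual:  min b^T y  s.t.  A^T y >= c,  y >= 0.

So the dual LP is:
  minimize  8y1 + 10y2 + 51y3
  subject to:
    y1 + 2y3 >= 4
    y2 + 4y3 >= 5
    y1, y2, y3 >= 0

Solving the primal: x* = (8, 8.75).
  primal value c^T x* = 75.75.
Solving the dual: y* = (1.5, 0, 1.25).
  dual value b^T y* = 75.75.
Strong duality: c^T x* = b^T y*. Confirmed.

75.75


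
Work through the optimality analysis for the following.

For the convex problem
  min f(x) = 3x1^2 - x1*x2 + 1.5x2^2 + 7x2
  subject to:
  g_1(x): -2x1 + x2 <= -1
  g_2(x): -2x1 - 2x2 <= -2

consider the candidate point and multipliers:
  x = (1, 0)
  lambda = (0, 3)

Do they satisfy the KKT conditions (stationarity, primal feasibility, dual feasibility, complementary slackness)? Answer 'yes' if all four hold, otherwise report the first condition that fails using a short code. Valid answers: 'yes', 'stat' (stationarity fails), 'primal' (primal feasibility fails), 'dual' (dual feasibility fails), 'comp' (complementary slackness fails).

Gradient of f: grad f(x) = Q x + c = (6, 6)
Constraint values g_i(x) = a_i^T x - b_i:
  g_1((1, 0)) = -1
  g_2((1, 0)) = 0
Stationarity residual: grad f(x) + sum_i lambda_i a_i = (0, 0)
  -> stationarity OK
Primal feasibility (all g_i <= 0): OK
Dual feasibility (all lambda_i >= 0): OK
Complementary slackness (lambda_i * g_i(x) = 0 for all i): OK

Verdict: yes, KKT holds.

yes


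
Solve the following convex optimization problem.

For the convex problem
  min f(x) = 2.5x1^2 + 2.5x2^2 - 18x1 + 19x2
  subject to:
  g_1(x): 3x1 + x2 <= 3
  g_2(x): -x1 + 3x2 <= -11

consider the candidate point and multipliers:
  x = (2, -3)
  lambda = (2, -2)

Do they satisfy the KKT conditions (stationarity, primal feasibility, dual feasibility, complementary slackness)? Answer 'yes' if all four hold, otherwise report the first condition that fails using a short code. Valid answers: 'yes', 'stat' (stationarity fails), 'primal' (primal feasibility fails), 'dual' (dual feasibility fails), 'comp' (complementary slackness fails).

Gradient of f: grad f(x) = Q x + c = (-8, 4)
Constraint values g_i(x) = a_i^T x - b_i:
  g_1((2, -3)) = 0
  g_2((2, -3)) = 0
Stationarity residual: grad f(x) + sum_i lambda_i a_i = (0, 0)
  -> stationarity OK
Primal feasibility (all g_i <= 0): OK
Dual feasibility (all lambda_i >= 0): FAILS
Complementary slackness (lambda_i * g_i(x) = 0 for all i): OK

Verdict: the first failing condition is dual_feasibility -> dual.

dual


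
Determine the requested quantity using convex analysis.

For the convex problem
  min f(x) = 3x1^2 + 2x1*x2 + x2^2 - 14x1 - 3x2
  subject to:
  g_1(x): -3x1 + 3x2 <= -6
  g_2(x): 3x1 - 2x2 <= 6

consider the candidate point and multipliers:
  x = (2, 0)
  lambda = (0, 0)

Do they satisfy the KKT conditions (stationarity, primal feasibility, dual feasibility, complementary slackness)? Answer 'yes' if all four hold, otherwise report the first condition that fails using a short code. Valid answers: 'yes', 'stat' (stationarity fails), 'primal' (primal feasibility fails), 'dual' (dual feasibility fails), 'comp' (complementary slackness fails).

Gradient of f: grad f(x) = Q x + c = (-2, 1)
Constraint values g_i(x) = a_i^T x - b_i:
  g_1((2, 0)) = 0
  g_2((2, 0)) = 0
Stationarity residual: grad f(x) + sum_i lambda_i a_i = (-2, 1)
  -> stationarity FAILS
Primal feasibility (all g_i <= 0): OK
Dual feasibility (all lambda_i >= 0): OK
Complementary slackness (lambda_i * g_i(x) = 0 for all i): OK

Verdict: the first failing condition is stationarity -> stat.

stat


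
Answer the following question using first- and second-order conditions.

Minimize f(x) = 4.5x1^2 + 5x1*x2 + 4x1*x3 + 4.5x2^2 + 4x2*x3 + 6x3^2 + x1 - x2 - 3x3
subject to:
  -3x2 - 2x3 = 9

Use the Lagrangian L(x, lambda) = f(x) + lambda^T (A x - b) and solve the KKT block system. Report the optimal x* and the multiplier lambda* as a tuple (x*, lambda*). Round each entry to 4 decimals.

Form the Lagrangian:
  L(x, lambda) = (1/2) x^T Q x + c^T x + lambda^T (A x - b)
Stationarity (grad_x L = 0): Q x + c + A^T lambda = 0.
Primal feasibility: A x = b.

This gives the KKT block system:
  [ Q   A^T ] [ x     ]   [-c ]
  [ A    0  ] [ lambda ] = [ b ]

Solving the linear system:
  x*      = (1.5884, -2.7047, -0.443)
  lambda* = (-6.3907)
  f(x*)   = 31.5692

x* = (1.5884, -2.7047, -0.443), lambda* = (-6.3907)


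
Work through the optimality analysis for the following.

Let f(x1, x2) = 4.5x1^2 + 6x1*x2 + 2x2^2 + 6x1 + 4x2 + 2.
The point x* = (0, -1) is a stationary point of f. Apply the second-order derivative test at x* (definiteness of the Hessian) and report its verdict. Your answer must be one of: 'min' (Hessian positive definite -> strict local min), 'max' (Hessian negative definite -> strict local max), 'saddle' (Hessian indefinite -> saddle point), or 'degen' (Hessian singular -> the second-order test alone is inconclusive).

Compute the Hessian H = grad^2 f:
  H = [[9, 6], [6, 4]]
Verify stationarity: grad f(x*) = H x* + g = (0, 0).
Eigenvalues of H: 0, 13.
H has a zero eigenvalue (singular; positive semidefinite but not definite), so H is neither positive definite, negative definite, nor indefinite. The second-order test alone is inconclusive -> degen.
(Indeed, f is constant along the null direction of H through x*, so x* is not a strict local extremum.)

degen


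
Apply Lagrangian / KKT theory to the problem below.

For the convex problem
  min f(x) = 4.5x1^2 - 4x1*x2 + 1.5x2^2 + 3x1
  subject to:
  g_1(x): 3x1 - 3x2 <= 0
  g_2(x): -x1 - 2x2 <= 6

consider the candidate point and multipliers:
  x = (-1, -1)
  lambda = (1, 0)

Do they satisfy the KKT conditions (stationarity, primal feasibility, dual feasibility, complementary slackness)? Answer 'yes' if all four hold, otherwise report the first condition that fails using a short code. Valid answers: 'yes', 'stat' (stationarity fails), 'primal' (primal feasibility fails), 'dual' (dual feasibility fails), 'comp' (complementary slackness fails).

Gradient of f: grad f(x) = Q x + c = (-2, 1)
Constraint values g_i(x) = a_i^T x - b_i:
  g_1((-1, -1)) = 0
  g_2((-1, -1)) = -3
Stationarity residual: grad f(x) + sum_i lambda_i a_i = (1, -2)
  -> stationarity FAILS
Primal feasibility (all g_i <= 0): OK
Dual feasibility (all lambda_i >= 0): OK
Complementary slackness (lambda_i * g_i(x) = 0 for all i): OK

Verdict: the first failing condition is stationarity -> stat.

stat


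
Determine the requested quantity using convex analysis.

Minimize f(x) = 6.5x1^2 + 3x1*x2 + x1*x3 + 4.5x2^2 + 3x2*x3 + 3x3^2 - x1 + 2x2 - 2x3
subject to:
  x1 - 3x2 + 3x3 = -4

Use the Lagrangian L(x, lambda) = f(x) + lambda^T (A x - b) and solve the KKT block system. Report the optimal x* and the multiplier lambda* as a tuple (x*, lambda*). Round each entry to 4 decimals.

Form the Lagrangian:
  L(x, lambda) = (1/2) x^T Q x + c^T x + lambda^T (A x - b)
Stationarity (grad_x L = 0): Q x + c + A^T lambda = 0.
Primal feasibility: A x = b.

This gives the KKT block system:
  [ Q   A^T ] [ x     ]   [-c ]
  [ A    0  ] [ lambda ] = [ b ]

Solving the linear system:
  x*      = (-0.1213, 0.5772, -0.7157)
  lambda* = (1.5613)
  f(x*)   = 4.4761

x* = (-0.1213, 0.5772, -0.7157), lambda* = (1.5613)


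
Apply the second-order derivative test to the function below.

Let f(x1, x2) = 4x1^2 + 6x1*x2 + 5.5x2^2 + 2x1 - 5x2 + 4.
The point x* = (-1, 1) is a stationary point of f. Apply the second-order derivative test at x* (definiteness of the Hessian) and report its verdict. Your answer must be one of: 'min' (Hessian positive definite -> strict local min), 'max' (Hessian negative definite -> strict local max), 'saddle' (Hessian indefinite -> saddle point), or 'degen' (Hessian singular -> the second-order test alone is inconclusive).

Compute the Hessian H = grad^2 f:
  H = [[8, 6], [6, 11]]
Verify stationarity: grad f(x*) = H x* + g = (0, 0).
Eigenvalues of H: 3.3153, 15.6847.
Both eigenvalues > 0, so H is positive definite -> x* is a strict local min.

min


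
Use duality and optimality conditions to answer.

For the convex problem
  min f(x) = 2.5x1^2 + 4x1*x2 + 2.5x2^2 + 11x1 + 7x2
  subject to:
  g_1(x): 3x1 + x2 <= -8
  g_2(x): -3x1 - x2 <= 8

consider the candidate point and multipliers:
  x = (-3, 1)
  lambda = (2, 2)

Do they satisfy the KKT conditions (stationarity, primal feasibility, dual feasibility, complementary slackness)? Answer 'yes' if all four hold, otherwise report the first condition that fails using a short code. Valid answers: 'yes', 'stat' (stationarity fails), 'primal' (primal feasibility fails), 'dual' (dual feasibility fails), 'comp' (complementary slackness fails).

Gradient of f: grad f(x) = Q x + c = (0, 0)
Constraint values g_i(x) = a_i^T x - b_i:
  g_1((-3, 1)) = 0
  g_2((-3, 1)) = 0
Stationarity residual: grad f(x) + sum_i lambda_i a_i = (0, 0)
  -> stationarity OK
Primal feasibility (all g_i <= 0): OK
Dual feasibility (all lambda_i >= 0): OK
Complementary slackness (lambda_i * g_i(x) = 0 for all i): OK

Verdict: yes, KKT holds.

yes


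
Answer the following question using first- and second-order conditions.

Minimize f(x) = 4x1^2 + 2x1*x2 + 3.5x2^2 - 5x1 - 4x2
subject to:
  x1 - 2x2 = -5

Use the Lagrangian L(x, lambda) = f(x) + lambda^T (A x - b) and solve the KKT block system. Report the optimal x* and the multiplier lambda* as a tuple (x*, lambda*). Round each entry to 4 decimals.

Form the Lagrangian:
  L(x, lambda) = (1/2) x^T Q x + c^T x + lambda^T (A x - b)
Stationarity (grad_x L = 0): Q x + c + A^T lambda = 0.
Primal feasibility: A x = b.

This gives the KKT block system:
  [ Q   A^T ] [ x     ]   [-c ]
  [ A    0  ] [ lambda ] = [ b ]

Solving the linear system:
  x*      = (-0.5745, 2.2128)
  lambda* = (5.1702)
  f(x*)   = 9.9362

x* = (-0.5745, 2.2128), lambda* = (5.1702)


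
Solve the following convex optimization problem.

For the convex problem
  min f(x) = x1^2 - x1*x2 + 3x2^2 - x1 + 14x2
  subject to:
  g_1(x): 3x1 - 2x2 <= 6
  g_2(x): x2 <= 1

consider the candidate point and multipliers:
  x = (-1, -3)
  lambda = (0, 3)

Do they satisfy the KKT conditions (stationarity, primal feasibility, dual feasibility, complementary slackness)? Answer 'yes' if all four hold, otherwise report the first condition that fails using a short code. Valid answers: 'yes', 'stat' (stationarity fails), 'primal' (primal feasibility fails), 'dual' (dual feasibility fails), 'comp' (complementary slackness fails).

Gradient of f: grad f(x) = Q x + c = (0, -3)
Constraint values g_i(x) = a_i^T x - b_i:
  g_1((-1, -3)) = -3
  g_2((-1, -3)) = -4
Stationarity residual: grad f(x) + sum_i lambda_i a_i = (0, 0)
  -> stationarity OK
Primal feasibility (all g_i <= 0): OK
Dual feasibility (all lambda_i >= 0): OK
Complementary slackness (lambda_i * g_i(x) = 0 for all i): FAILS

Verdict: the first failing condition is complementary_slackness -> comp.

comp


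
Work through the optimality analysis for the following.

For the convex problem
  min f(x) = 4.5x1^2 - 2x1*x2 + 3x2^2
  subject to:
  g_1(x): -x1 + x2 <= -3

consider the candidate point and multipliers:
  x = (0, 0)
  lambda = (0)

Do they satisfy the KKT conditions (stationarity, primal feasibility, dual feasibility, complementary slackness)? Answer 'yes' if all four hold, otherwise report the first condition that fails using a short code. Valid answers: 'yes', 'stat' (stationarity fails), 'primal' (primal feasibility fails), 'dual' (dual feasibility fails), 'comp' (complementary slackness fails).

Gradient of f: grad f(x) = Q x + c = (0, 0)
Constraint values g_i(x) = a_i^T x - b_i:
  g_1((0, 0)) = 3
Stationarity residual: grad f(x) + sum_i lambda_i a_i = (0, 0)
  -> stationarity OK
Primal feasibility (all g_i <= 0): FAILS
Dual feasibility (all lambda_i >= 0): OK
Complementary slackness (lambda_i * g_i(x) = 0 for all i): OK

Verdict: the first failing condition is primal_feasibility -> primal.

primal


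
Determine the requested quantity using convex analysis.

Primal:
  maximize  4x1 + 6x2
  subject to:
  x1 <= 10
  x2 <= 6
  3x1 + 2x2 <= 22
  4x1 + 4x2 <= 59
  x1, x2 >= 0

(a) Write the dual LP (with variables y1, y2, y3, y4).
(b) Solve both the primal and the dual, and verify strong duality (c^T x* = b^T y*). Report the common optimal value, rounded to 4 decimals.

The standard primal-dual pair for 'max c^T x s.t. A x <= b, x >= 0' is:
  Dual:  min b^T y  s.t.  A^T y >= c,  y >= 0.

So the dual LP is:
  minimize  10y1 + 6y2 + 22y3 + 59y4
  subject to:
    y1 + 3y3 + 4y4 >= 4
    y2 + 2y3 + 4y4 >= 6
    y1, y2, y3, y4 >= 0

Solving the primal: x* = (3.3333, 6).
  primal value c^T x* = 49.3333.
Solving the dual: y* = (0, 3.3333, 1.3333, 0).
  dual value b^T y* = 49.3333.
Strong duality: c^T x* = b^T y*. Confirmed.

49.3333


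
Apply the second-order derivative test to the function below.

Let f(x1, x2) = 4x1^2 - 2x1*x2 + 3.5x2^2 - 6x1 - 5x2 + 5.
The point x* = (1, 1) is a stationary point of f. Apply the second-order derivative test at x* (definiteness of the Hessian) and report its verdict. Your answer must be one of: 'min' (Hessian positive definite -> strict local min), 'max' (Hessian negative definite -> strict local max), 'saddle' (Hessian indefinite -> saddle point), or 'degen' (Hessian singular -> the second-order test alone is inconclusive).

Compute the Hessian H = grad^2 f:
  H = [[8, -2], [-2, 7]]
Verify stationarity: grad f(x*) = H x* + g = (0, 0).
Eigenvalues of H: 5.4384, 9.5616.
Both eigenvalues > 0, so H is positive definite -> x* is a strict local min.

min


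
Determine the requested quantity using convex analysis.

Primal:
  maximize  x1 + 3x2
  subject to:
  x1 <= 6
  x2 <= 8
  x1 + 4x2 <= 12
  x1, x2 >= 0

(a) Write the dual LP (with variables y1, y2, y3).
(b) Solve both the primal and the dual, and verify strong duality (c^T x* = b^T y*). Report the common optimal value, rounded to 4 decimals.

The standard primal-dual pair for 'max c^T x s.t. A x <= b, x >= 0' is:
  Dual:  min b^T y  s.t.  A^T y >= c,  y >= 0.

So the dual LP is:
  minimize  6y1 + 8y2 + 12y3
  subject to:
    y1 + y3 >= 1
    y2 + 4y3 >= 3
    y1, y2, y3 >= 0

Solving the primal: x* = (6, 1.5).
  primal value c^T x* = 10.5.
Solving the dual: y* = (0.25, 0, 0.75).
  dual value b^T y* = 10.5.
Strong duality: c^T x* = b^T y*. Confirmed.

10.5


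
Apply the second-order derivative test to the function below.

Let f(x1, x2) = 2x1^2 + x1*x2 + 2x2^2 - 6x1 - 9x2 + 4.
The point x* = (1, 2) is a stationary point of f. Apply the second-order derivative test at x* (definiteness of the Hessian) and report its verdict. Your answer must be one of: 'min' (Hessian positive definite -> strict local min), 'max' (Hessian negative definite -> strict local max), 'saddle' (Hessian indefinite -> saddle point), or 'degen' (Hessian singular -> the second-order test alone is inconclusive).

Compute the Hessian H = grad^2 f:
  H = [[4, 1], [1, 4]]
Verify stationarity: grad f(x*) = H x* + g = (0, 0).
Eigenvalues of H: 3, 5.
Both eigenvalues > 0, so H is positive definite -> x* is a strict local min.

min


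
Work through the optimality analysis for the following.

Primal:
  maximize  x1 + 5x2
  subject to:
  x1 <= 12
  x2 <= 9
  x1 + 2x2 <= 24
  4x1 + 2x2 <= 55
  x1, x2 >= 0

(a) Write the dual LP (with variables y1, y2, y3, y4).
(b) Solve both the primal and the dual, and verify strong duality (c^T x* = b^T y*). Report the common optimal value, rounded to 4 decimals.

The standard primal-dual pair for 'max c^T x s.t. A x <= b, x >= 0' is:
  Dual:  min b^T y  s.t.  A^T y >= c,  y >= 0.

So the dual LP is:
  minimize  12y1 + 9y2 + 24y3 + 55y4
  subject to:
    y1 + y3 + 4y4 >= 1
    y2 + 2y3 + 2y4 >= 5
    y1, y2, y3, y4 >= 0

Solving the primal: x* = (6, 9).
  primal value c^T x* = 51.
Solving the dual: y* = (0, 3, 1, 0).
  dual value b^T y* = 51.
Strong duality: c^T x* = b^T y*. Confirmed.

51


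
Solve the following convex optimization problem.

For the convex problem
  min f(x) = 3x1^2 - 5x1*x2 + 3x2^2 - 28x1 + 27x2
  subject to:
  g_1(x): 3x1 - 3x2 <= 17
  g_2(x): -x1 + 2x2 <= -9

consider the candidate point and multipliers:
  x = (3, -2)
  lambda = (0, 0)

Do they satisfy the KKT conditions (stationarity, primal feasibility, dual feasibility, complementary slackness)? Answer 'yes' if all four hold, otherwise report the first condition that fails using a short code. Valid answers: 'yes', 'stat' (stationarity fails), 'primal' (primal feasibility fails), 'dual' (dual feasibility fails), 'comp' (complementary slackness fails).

Gradient of f: grad f(x) = Q x + c = (0, 0)
Constraint values g_i(x) = a_i^T x - b_i:
  g_1((3, -2)) = -2
  g_2((3, -2)) = 2
Stationarity residual: grad f(x) + sum_i lambda_i a_i = (0, 0)
  -> stationarity OK
Primal feasibility (all g_i <= 0): FAILS
Dual feasibility (all lambda_i >= 0): OK
Complementary slackness (lambda_i * g_i(x) = 0 for all i): OK

Verdict: the first failing condition is primal_feasibility -> primal.

primal


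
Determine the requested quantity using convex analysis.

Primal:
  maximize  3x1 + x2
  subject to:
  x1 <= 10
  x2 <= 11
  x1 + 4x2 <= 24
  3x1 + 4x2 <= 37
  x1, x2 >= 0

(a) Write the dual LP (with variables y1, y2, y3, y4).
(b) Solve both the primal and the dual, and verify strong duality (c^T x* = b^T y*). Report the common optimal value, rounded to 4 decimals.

The standard primal-dual pair for 'max c^T x s.t. A x <= b, x >= 0' is:
  Dual:  min b^T y  s.t.  A^T y >= c,  y >= 0.

So the dual LP is:
  minimize  10y1 + 11y2 + 24y3 + 37y4
  subject to:
    y1 + y3 + 3y4 >= 3
    y2 + 4y3 + 4y4 >= 1
    y1, y2, y3, y4 >= 0

Solving the primal: x* = (10, 1.75).
  primal value c^T x* = 31.75.
Solving the dual: y* = (2.25, 0, 0, 0.25).
  dual value b^T y* = 31.75.
Strong duality: c^T x* = b^T y*. Confirmed.

31.75


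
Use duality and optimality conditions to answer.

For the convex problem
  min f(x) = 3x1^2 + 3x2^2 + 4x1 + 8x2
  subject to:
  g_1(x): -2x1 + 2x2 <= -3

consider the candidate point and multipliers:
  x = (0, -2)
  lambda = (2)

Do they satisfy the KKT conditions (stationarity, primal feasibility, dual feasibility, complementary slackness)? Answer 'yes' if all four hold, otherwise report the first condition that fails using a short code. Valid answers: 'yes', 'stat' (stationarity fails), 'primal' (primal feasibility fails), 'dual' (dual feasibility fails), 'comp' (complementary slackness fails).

Gradient of f: grad f(x) = Q x + c = (4, -4)
Constraint values g_i(x) = a_i^T x - b_i:
  g_1((0, -2)) = -1
Stationarity residual: grad f(x) + sum_i lambda_i a_i = (0, 0)
  -> stationarity OK
Primal feasibility (all g_i <= 0): OK
Dual feasibility (all lambda_i >= 0): OK
Complementary slackness (lambda_i * g_i(x) = 0 for all i): FAILS

Verdict: the first failing condition is complementary_slackness -> comp.

comp


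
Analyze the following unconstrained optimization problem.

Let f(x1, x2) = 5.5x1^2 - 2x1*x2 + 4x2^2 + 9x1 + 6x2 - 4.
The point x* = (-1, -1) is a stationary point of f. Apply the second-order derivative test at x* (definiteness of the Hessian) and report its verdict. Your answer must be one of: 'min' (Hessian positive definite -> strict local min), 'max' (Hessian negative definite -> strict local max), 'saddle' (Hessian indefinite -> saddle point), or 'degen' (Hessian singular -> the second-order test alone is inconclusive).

Compute the Hessian H = grad^2 f:
  H = [[11, -2], [-2, 8]]
Verify stationarity: grad f(x*) = H x* + g = (0, 0).
Eigenvalues of H: 7, 12.
Both eigenvalues > 0, so H is positive definite -> x* is a strict local min.

min


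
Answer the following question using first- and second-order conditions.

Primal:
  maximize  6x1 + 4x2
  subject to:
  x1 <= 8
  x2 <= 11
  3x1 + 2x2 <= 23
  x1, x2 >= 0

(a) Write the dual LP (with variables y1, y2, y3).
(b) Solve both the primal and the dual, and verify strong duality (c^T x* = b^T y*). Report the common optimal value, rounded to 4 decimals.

The standard primal-dual pair for 'max c^T x s.t. A x <= b, x >= 0' is:
  Dual:  min b^T y  s.t.  A^T y >= c,  y >= 0.

So the dual LP is:
  minimize  8y1 + 11y2 + 23y3
  subject to:
    y1 + 3y3 >= 6
    y2 + 2y3 >= 4
    y1, y2, y3 >= 0

Solving the primal: x* = (7.6667, 0).
  primal value c^T x* = 46.
Solving the dual: y* = (0, 0, 2).
  dual value b^T y* = 46.
Strong duality: c^T x* = b^T y*. Confirmed.

46


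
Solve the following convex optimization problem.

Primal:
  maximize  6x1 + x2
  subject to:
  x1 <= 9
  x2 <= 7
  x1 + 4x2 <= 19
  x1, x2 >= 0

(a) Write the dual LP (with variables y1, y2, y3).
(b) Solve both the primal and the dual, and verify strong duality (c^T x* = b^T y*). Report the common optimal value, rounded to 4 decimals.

The standard primal-dual pair for 'max c^T x s.t. A x <= b, x >= 0' is:
  Dual:  min b^T y  s.t.  A^T y >= c,  y >= 0.

So the dual LP is:
  minimize  9y1 + 7y2 + 19y3
  subject to:
    y1 + y3 >= 6
    y2 + 4y3 >= 1
    y1, y2, y3 >= 0

Solving the primal: x* = (9, 2.5).
  primal value c^T x* = 56.5.
Solving the dual: y* = (5.75, 0, 0.25).
  dual value b^T y* = 56.5.
Strong duality: c^T x* = b^T y*. Confirmed.

56.5


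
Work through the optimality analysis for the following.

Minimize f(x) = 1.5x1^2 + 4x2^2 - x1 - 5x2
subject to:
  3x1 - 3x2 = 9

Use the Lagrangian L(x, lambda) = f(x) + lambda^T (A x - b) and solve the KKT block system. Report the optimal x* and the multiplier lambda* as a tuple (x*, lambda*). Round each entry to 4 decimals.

Form the Lagrangian:
  L(x, lambda) = (1/2) x^T Q x + c^T x + lambda^T (A x - b)
Stationarity (grad_x L = 0): Q x + c + A^T lambda = 0.
Primal feasibility: A x = b.

This gives the KKT block system:
  [ Q   A^T ] [ x     ]   [-c ]
  [ A    0  ] [ lambda ] = [ b ]

Solving the linear system:
  x*      = (2.7273, -0.2727)
  lambda* = (-2.3939)
  f(x*)   = 10.0909

x* = (2.7273, -0.2727), lambda* = (-2.3939)


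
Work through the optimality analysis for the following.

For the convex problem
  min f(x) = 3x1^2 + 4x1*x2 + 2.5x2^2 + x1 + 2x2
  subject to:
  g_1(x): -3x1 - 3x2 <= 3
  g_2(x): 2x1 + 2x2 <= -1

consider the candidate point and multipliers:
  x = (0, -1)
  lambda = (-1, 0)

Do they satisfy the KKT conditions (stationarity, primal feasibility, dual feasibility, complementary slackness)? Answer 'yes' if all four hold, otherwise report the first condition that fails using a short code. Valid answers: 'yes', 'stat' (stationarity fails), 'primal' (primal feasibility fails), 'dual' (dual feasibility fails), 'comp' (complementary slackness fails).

Gradient of f: grad f(x) = Q x + c = (-3, -3)
Constraint values g_i(x) = a_i^T x - b_i:
  g_1((0, -1)) = 0
  g_2((0, -1)) = -1
Stationarity residual: grad f(x) + sum_i lambda_i a_i = (0, 0)
  -> stationarity OK
Primal feasibility (all g_i <= 0): OK
Dual feasibility (all lambda_i >= 0): FAILS
Complementary slackness (lambda_i * g_i(x) = 0 for all i): OK

Verdict: the first failing condition is dual_feasibility -> dual.

dual


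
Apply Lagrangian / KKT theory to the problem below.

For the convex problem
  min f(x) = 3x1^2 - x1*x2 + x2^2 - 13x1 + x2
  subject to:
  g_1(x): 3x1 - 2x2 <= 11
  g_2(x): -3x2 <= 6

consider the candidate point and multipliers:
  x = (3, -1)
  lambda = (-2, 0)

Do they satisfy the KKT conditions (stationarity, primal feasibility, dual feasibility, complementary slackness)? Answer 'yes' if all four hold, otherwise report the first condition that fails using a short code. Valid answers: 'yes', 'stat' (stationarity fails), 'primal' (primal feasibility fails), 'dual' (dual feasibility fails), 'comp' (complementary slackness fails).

Gradient of f: grad f(x) = Q x + c = (6, -4)
Constraint values g_i(x) = a_i^T x - b_i:
  g_1((3, -1)) = 0
  g_2((3, -1)) = -3
Stationarity residual: grad f(x) + sum_i lambda_i a_i = (0, 0)
  -> stationarity OK
Primal feasibility (all g_i <= 0): OK
Dual feasibility (all lambda_i >= 0): FAILS
Complementary slackness (lambda_i * g_i(x) = 0 for all i): OK

Verdict: the first failing condition is dual_feasibility -> dual.

dual


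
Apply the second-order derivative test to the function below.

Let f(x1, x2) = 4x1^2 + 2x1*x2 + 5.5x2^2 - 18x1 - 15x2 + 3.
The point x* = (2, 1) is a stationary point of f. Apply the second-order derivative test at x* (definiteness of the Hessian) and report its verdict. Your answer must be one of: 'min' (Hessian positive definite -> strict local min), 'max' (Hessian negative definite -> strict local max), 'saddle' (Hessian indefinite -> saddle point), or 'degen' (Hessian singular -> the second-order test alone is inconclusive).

Compute the Hessian H = grad^2 f:
  H = [[8, 2], [2, 11]]
Verify stationarity: grad f(x*) = H x* + g = (0, 0).
Eigenvalues of H: 7, 12.
Both eigenvalues > 0, so H is positive definite -> x* is a strict local min.

min


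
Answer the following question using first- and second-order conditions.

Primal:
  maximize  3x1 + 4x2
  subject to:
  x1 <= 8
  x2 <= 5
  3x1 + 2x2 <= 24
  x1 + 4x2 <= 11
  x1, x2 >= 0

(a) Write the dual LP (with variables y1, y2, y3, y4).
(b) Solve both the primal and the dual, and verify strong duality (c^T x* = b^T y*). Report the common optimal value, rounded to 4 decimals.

The standard primal-dual pair for 'max c^T x s.t. A x <= b, x >= 0' is:
  Dual:  min b^T y  s.t.  A^T y >= c,  y >= 0.

So the dual LP is:
  minimize  8y1 + 5y2 + 24y3 + 11y4
  subject to:
    y1 + 3y3 + y4 >= 3
    y2 + 2y3 + 4y4 >= 4
    y1, y2, y3, y4 >= 0

Solving the primal: x* = (7.4, 0.9).
  primal value c^T x* = 25.8.
Solving the dual: y* = (0, 0, 0.8, 0.6).
  dual value b^T y* = 25.8.
Strong duality: c^T x* = b^T y*. Confirmed.

25.8


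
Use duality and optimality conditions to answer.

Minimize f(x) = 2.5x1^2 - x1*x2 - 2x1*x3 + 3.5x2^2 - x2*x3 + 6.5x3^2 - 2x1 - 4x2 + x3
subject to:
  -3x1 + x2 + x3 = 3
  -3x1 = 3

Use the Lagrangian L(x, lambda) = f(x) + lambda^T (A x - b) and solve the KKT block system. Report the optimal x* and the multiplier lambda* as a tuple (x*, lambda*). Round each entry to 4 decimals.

Form the Lagrangian:
  L(x, lambda) = (1/2) x^T Q x + c^T x + lambda^T (A x - b)
Stationarity (grad_x L = 0): Q x + c + A^T lambda = 0.
Primal feasibility: A x = b.

This gives the KKT block system:
  [ Q   A^T ] [ x     ]   [-c ]
  [ A    0  ] [ lambda ] = [ b ]

Solving the linear system:
  x*      = (-1, 0.2727, -0.2727)
  lambda* = (0.8182, -3.0606)
  f(x*)   = 3.6818

x* = (-1, 0.2727, -0.2727), lambda* = (0.8182, -3.0606)


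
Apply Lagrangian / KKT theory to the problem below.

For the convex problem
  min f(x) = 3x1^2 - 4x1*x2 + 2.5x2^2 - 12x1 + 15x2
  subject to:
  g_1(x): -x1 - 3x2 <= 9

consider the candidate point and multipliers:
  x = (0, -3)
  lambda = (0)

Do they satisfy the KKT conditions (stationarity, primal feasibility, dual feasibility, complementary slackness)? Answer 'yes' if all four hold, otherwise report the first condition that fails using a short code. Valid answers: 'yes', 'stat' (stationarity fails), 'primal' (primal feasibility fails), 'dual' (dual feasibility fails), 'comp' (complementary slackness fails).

Gradient of f: grad f(x) = Q x + c = (0, 0)
Constraint values g_i(x) = a_i^T x - b_i:
  g_1((0, -3)) = 0
Stationarity residual: grad f(x) + sum_i lambda_i a_i = (0, 0)
  -> stationarity OK
Primal feasibility (all g_i <= 0): OK
Dual feasibility (all lambda_i >= 0): OK
Complementary slackness (lambda_i * g_i(x) = 0 for all i): OK

Verdict: yes, KKT holds.

yes


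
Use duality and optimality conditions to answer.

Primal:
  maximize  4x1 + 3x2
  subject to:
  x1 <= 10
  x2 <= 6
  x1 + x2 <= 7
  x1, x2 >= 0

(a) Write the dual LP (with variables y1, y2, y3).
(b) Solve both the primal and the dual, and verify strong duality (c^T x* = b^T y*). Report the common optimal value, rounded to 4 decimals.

The standard primal-dual pair for 'max c^T x s.t. A x <= b, x >= 0' is:
  Dual:  min b^T y  s.t.  A^T y >= c,  y >= 0.

So the dual LP is:
  minimize  10y1 + 6y2 + 7y3
  subject to:
    y1 + y3 >= 4
    y2 + y3 >= 3
    y1, y2, y3 >= 0

Solving the primal: x* = (7, 0).
  primal value c^T x* = 28.
Solving the dual: y* = (0, 0, 4).
  dual value b^T y* = 28.
Strong duality: c^T x* = b^T y*. Confirmed.

28


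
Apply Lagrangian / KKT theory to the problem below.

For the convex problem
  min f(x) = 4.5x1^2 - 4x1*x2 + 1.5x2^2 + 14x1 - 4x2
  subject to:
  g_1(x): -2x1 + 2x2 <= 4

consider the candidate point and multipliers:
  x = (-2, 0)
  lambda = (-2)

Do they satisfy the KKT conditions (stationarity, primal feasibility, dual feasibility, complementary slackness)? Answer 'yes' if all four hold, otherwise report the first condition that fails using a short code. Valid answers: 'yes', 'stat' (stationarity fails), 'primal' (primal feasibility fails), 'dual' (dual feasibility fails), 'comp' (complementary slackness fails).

Gradient of f: grad f(x) = Q x + c = (-4, 4)
Constraint values g_i(x) = a_i^T x - b_i:
  g_1((-2, 0)) = 0
Stationarity residual: grad f(x) + sum_i lambda_i a_i = (0, 0)
  -> stationarity OK
Primal feasibility (all g_i <= 0): OK
Dual feasibility (all lambda_i >= 0): FAILS
Complementary slackness (lambda_i * g_i(x) = 0 for all i): OK

Verdict: the first failing condition is dual_feasibility -> dual.

dual


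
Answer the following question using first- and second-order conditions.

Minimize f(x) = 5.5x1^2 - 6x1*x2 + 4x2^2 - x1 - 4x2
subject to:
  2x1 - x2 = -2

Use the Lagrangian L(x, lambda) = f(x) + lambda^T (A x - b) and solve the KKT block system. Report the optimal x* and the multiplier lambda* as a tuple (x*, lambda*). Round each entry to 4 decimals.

Form the Lagrangian:
  L(x, lambda) = (1/2) x^T Q x + c^T x + lambda^T (A x - b)
Stationarity (grad_x L = 0): Q x + c + A^T lambda = 0.
Primal feasibility: A x = b.

This gives the KKT block system:
  [ Q   A^T ] [ x     ]   [-c ]
  [ A    0  ] [ lambda ] = [ b ]

Solving the linear system:
  x*      = (-0.5789, 0.8421)
  lambda* = (6.2105)
  f(x*)   = 4.8158

x* = (-0.5789, 0.8421), lambda* = (6.2105)


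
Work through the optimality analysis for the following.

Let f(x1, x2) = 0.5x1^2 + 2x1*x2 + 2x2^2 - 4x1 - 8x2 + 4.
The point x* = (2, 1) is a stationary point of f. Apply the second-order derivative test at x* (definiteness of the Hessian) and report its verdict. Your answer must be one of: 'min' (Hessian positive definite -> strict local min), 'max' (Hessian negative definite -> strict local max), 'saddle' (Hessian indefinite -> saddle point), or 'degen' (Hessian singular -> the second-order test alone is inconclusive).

Compute the Hessian H = grad^2 f:
  H = [[1, 2], [2, 4]]
Verify stationarity: grad f(x*) = H x* + g = (0, 0).
Eigenvalues of H: 0, 5.
H has a zero eigenvalue (singular; positive semidefinite but not definite), so H is neither positive definite, negative definite, nor indefinite. The second-order test alone is inconclusive -> degen.
(Indeed, f is constant along the null direction of H through x*, so x* is not a strict local extremum.)

degen


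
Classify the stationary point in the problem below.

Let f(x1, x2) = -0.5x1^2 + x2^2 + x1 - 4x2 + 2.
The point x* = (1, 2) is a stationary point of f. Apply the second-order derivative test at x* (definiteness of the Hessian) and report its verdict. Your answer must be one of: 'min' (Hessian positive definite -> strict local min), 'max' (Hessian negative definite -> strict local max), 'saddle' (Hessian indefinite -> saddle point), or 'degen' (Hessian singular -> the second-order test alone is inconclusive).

Compute the Hessian H = grad^2 f:
  H = [[-1, 0], [0, 2]]
Verify stationarity: grad f(x*) = H x* + g = (0, 0).
Eigenvalues of H: -1, 2.
Eigenvalues have mixed signs, so H is indefinite -> x* is a saddle point.

saddle


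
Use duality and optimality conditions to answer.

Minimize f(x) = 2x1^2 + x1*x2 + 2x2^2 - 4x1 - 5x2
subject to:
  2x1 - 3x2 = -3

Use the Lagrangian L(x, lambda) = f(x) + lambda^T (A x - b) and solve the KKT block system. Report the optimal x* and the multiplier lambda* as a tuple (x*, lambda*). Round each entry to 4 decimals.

Form the Lagrangian:
  L(x, lambda) = (1/2) x^T Q x + c^T x + lambda^T (A x - b)
Stationarity (grad_x L = 0): Q x + c + A^T lambda = 0.
Primal feasibility: A x = b.

This gives the KKT block system:
  [ Q   A^T ] [ x     ]   [-c ]
  [ A    0  ] [ lambda ] = [ b ]

Solving the linear system:
  x*      = (0.5156, 1.3438)
  lambda* = (0.2969)
  f(x*)   = -3.9453

x* = (0.5156, 1.3438), lambda* = (0.2969)


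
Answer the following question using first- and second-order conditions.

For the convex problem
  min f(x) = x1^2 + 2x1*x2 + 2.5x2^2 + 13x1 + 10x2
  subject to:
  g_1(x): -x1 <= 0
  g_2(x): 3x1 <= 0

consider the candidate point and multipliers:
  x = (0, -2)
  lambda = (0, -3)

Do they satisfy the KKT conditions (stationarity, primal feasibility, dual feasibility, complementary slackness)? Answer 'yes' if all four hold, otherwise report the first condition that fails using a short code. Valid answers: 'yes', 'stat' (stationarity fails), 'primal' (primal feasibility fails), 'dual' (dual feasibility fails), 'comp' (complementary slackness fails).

Gradient of f: grad f(x) = Q x + c = (9, 0)
Constraint values g_i(x) = a_i^T x - b_i:
  g_1((0, -2)) = 0
  g_2((0, -2)) = 0
Stationarity residual: grad f(x) + sum_i lambda_i a_i = (0, 0)
  -> stationarity OK
Primal feasibility (all g_i <= 0): OK
Dual feasibility (all lambda_i >= 0): FAILS
Complementary slackness (lambda_i * g_i(x) = 0 for all i): OK

Verdict: the first failing condition is dual_feasibility -> dual.

dual


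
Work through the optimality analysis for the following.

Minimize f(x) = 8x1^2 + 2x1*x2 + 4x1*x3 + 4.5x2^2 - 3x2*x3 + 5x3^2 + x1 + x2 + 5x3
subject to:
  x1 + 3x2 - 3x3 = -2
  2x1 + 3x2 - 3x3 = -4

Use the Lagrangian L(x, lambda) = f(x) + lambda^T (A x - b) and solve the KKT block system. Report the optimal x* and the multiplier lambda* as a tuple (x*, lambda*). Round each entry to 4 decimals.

Form the Lagrangian:
  L(x, lambda) = (1/2) x^T Q x + c^T x + lambda^T (A x - b)
Stationarity (grad_x L = 0): Q x + c + A^T lambda = 0.
Primal feasibility: A x = b.

This gives the KKT block system:
  [ Q   A^T ] [ x     ]   [-c ]
  [ A    0  ] [ lambda ] = [ b ]

Solving the linear system:
  x*      = (-2, 0.4615, 0.4615)
  lambda* = (-28.0769, 28.1538)
  f(x*)   = 28.6154

x* = (-2, 0.4615, 0.4615), lambda* = (-28.0769, 28.1538)


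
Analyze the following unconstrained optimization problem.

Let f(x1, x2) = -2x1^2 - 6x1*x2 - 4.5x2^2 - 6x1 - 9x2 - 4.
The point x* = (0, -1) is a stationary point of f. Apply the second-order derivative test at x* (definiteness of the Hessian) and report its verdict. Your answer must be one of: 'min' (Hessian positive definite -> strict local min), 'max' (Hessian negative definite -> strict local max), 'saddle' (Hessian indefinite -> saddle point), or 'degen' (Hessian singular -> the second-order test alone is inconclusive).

Compute the Hessian H = grad^2 f:
  H = [[-4, -6], [-6, -9]]
Verify stationarity: grad f(x*) = H x* + g = (0, 0).
Eigenvalues of H: -13, 0.
H has a zero eigenvalue (singular; negative semidefinite but not definite), so H is neither positive definite, negative definite, nor indefinite. The second-order test alone is inconclusive -> degen.
(Indeed, f is constant along the null direction of H through x*, so x* is not a strict local extremum.)

degen


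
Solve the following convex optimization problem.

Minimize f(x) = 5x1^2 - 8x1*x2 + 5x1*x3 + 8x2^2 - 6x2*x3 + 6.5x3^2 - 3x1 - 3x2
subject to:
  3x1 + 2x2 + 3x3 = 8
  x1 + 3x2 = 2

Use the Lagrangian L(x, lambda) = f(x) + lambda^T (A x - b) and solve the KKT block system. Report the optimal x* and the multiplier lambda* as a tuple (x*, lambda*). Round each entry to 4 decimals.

Form the Lagrangian:
  L(x, lambda) = (1/2) x^T Q x + c^T x + lambda^T (A x - b)
Stationarity (grad_x L = 0): Q x + c + A^T lambda = 0.
Primal feasibility: A x = b.

This gives the KKT block system:
  [ Q   A^T ] [ x     ]   [-c ]
  [ A    0  ] [ lambda ] = [ b ]

Solving the linear system:
  x*      = (1.0429, 0.319, 1.411)
  lambda* = (-7.2147, 9.7117)
  f(x*)   = 17.1043

x* = (1.0429, 0.319, 1.411), lambda* = (-7.2147, 9.7117)
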